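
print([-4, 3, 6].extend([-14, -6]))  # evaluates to None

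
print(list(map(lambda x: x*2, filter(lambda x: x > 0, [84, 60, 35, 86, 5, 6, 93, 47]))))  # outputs [168, 120, 70, 172, 10, 12, 186, 94]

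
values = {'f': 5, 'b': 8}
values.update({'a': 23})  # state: {'f': 5, 'b': 8, 'a': 23}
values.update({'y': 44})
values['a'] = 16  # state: {'f': 5, 'b': 8, 'a': 16, 'y': 44}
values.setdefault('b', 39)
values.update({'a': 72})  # {'f': 5, 'b': 8, 'a': 72, 'y': 44}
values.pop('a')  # 72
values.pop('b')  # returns 8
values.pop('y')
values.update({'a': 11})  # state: {'f': 5, 'a': 11}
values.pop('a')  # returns 11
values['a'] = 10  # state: {'f': 5, 'a': 10}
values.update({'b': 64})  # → {'f': 5, 'a': 10, 'b': 64}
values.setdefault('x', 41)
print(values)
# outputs {'f': 5, 'a': 10, 'b': 64, 'x': 41}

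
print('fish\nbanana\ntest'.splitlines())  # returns ['fish', 'banana', 'test']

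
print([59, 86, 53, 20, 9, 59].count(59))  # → 2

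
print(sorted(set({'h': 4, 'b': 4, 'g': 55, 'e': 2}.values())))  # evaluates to [2, 4, 55]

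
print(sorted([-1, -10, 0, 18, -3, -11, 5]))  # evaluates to [-11, -10, -3, -1, 0, 5, 18]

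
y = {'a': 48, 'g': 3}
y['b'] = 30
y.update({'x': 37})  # {'a': 48, 'g': 3, 'b': 30, 'x': 37}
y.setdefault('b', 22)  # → 30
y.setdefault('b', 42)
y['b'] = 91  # {'a': 48, 'g': 3, 'b': 91, 'x': 37}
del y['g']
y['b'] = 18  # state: {'a': 48, 'b': 18, 'x': 37}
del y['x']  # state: {'a': 48, 'b': 18}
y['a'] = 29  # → {'a': 29, 'b': 18}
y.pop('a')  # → 29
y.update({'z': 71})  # {'b': 18, 'z': 71}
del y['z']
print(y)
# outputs {'b': 18}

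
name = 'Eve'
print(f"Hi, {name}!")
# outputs Hi, Eve!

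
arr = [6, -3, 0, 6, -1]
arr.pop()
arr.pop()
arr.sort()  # [-3, 0, 6]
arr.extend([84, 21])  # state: [-3, 0, 6, 84, 21]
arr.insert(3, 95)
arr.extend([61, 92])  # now [-3, 0, 6, 95, 84, 21, 61, 92]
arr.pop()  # 92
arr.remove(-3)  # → [0, 6, 95, 84, 21, 61]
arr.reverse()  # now [61, 21, 84, 95, 6, 0]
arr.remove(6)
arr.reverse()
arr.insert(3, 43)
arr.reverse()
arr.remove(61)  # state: [21, 43, 84, 95, 0]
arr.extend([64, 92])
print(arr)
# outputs [21, 43, 84, 95, 0, 64, 92]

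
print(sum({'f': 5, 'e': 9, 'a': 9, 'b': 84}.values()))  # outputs 107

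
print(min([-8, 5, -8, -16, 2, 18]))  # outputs -16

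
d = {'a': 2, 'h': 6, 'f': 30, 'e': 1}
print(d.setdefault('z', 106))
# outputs 106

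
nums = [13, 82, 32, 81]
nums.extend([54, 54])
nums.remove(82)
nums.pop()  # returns 54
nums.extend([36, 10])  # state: [13, 32, 81, 54, 36, 10]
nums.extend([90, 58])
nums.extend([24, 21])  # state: [13, 32, 81, 54, 36, 10, 90, 58, 24, 21]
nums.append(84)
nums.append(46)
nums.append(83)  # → [13, 32, 81, 54, 36, 10, 90, 58, 24, 21, 84, 46, 83]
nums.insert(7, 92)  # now [13, 32, 81, 54, 36, 10, 90, 92, 58, 24, 21, 84, 46, 83]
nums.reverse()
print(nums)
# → [83, 46, 84, 21, 24, 58, 92, 90, 10, 36, 54, 81, 32, 13]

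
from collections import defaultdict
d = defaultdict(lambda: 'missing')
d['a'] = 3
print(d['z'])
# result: missing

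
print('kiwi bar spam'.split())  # ['kiwi', 'bar', 'spam']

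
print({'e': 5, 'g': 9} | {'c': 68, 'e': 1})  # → {'e': 1, 'g': 9, 'c': 68}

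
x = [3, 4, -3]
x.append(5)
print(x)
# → [3, 4, -3, 5]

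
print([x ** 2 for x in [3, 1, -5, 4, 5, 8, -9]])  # [9, 1, 25, 16, 25, 64, 81]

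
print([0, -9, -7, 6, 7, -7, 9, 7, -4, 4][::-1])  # [4, -4, 7, 9, -7, 7, 6, -7, -9, 0]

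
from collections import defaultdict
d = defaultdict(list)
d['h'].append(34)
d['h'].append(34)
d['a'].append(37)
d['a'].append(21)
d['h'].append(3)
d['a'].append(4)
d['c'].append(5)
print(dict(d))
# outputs {'h': [34, 34, 3], 'a': [37, 21, 4], 'c': [5]}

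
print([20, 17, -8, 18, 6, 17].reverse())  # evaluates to None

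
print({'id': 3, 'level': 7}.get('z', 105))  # 105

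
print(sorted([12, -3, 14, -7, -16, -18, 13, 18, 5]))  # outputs [-18, -16, -7, -3, 5, 12, 13, 14, 18]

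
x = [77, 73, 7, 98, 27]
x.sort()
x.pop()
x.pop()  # 77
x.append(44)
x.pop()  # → 44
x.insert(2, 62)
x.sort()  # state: [7, 27, 62, 73]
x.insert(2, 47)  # [7, 27, 47, 62, 73]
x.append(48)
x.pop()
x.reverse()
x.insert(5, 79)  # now [73, 62, 47, 27, 7, 79]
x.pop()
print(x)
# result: [73, 62, 47, 27, 7]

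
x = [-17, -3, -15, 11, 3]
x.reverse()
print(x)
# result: [3, 11, -15, -3, -17]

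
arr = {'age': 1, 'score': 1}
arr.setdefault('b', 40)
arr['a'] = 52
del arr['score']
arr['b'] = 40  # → {'age': 1, 'b': 40, 'a': 52}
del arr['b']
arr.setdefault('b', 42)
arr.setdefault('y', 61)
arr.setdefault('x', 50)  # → 50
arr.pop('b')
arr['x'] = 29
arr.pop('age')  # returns 1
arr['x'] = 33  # {'a': 52, 'y': 61, 'x': 33}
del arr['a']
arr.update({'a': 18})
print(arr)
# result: {'y': 61, 'x': 33, 'a': 18}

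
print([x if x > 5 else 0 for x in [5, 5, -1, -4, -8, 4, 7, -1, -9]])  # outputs [0, 0, 0, 0, 0, 0, 7, 0, 0]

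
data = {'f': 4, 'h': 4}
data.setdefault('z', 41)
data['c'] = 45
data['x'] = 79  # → {'f': 4, 'h': 4, 'z': 41, 'c': 45, 'x': 79}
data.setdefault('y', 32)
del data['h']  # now {'f': 4, 'z': 41, 'c': 45, 'x': 79, 'y': 32}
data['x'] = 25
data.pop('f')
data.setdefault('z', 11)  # 41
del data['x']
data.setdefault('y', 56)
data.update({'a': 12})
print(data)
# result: {'z': 41, 'c': 45, 'y': 32, 'a': 12}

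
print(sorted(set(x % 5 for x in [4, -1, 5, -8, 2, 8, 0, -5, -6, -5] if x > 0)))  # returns [0, 2, 3, 4]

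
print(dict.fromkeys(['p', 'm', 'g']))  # {'p': None, 'm': None, 'g': None}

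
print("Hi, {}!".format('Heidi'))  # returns Hi, Heidi!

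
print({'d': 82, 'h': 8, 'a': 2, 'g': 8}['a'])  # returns 2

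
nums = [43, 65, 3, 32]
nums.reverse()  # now [32, 3, 65, 43]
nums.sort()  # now [3, 32, 43, 65]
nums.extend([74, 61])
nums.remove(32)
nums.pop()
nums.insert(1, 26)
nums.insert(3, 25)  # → [3, 26, 43, 25, 65, 74]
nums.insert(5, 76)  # [3, 26, 43, 25, 65, 76, 74]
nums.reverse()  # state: [74, 76, 65, 25, 43, 26, 3]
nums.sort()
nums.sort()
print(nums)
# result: [3, 25, 26, 43, 65, 74, 76]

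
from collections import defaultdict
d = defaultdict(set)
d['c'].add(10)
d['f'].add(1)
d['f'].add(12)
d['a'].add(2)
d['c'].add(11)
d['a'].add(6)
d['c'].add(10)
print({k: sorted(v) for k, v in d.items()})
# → {'c': [10, 11], 'f': [1, 12], 'a': [2, 6]}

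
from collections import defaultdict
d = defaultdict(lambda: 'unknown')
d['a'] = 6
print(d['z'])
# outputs unknown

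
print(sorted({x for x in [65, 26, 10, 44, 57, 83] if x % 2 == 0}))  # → [10, 26, 44]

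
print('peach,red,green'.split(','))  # ['peach', 'red', 'green']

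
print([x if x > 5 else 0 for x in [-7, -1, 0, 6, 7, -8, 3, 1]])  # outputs [0, 0, 0, 6, 7, 0, 0, 0]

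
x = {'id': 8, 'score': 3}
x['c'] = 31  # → {'id': 8, 'score': 3, 'c': 31}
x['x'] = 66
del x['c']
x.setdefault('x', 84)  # 66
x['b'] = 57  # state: {'id': 8, 'score': 3, 'x': 66, 'b': 57}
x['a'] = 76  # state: {'id': 8, 'score': 3, 'x': 66, 'b': 57, 'a': 76}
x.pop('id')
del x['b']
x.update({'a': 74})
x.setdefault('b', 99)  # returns 99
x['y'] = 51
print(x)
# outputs {'score': 3, 'x': 66, 'a': 74, 'b': 99, 'y': 51}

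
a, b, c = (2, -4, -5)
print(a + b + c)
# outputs -7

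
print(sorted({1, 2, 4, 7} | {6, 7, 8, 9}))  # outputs [1, 2, 4, 6, 7, 8, 9]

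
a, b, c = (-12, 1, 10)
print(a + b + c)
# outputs -1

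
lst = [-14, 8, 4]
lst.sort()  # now [-14, 4, 8]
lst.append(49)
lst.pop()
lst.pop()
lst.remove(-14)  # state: [4]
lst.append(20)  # [4, 20]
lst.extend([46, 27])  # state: [4, 20, 46, 27]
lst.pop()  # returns 27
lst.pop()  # 46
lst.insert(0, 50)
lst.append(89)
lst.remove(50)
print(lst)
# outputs [4, 20, 89]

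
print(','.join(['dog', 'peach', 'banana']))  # dog,peach,banana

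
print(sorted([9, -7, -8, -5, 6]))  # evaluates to [-8, -7, -5, 6, 9]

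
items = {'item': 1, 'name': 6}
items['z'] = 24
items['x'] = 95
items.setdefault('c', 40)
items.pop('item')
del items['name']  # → {'z': 24, 'x': 95, 'c': 40}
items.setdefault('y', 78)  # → 78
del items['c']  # {'z': 24, 'x': 95, 'y': 78}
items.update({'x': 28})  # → {'z': 24, 'x': 28, 'y': 78}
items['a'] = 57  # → {'z': 24, 'x': 28, 'y': 78, 'a': 57}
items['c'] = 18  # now {'z': 24, 'x': 28, 'y': 78, 'a': 57, 'c': 18}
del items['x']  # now {'z': 24, 'y': 78, 'a': 57, 'c': 18}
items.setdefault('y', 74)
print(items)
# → {'z': 24, 'y': 78, 'a': 57, 'c': 18}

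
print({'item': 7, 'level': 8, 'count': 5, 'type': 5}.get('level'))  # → 8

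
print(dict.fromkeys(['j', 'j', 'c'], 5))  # {'j': 5, 'c': 5}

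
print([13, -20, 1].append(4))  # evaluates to None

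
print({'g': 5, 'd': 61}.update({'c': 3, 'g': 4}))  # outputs None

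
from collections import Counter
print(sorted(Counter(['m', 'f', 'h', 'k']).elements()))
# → ['f', 'h', 'k', 'm']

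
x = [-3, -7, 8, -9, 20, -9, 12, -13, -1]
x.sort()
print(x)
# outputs [-13, -9, -9, -7, -3, -1, 8, 12, 20]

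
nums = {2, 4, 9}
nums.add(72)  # {2, 4, 9, 72}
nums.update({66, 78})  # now {2, 4, 9, 66, 72, 78}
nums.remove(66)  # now {2, 4, 9, 72, 78}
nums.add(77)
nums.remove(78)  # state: {2, 4, 9, 72, 77}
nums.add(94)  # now {2, 4, 9, 72, 77, 94}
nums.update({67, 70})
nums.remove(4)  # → {2, 9, 67, 70, 72, 77, 94}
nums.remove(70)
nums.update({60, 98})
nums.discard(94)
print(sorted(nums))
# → [2, 9, 60, 67, 72, 77, 98]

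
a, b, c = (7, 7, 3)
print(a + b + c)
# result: 17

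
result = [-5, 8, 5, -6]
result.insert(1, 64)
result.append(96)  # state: [-5, 64, 8, 5, -6, 96]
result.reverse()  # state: [96, -6, 5, 8, 64, -5]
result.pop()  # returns -5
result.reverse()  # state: [64, 8, 5, -6, 96]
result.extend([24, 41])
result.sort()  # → [-6, 5, 8, 24, 41, 64, 96]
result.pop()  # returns 96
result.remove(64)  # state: [-6, 5, 8, 24, 41]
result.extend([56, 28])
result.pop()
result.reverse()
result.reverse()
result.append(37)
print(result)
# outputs [-6, 5, 8, 24, 41, 56, 37]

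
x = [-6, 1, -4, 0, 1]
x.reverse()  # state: [1, 0, -4, 1, -6]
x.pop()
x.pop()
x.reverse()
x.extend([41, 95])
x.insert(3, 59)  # [-4, 0, 1, 59, 41, 95]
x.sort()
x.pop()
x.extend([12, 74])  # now [-4, 0, 1, 41, 59, 12, 74]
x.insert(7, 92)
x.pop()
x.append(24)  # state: [-4, 0, 1, 41, 59, 12, 74, 24]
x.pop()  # 24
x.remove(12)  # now [-4, 0, 1, 41, 59, 74]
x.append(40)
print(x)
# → [-4, 0, 1, 41, 59, 74, 40]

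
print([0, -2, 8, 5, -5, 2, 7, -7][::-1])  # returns [-7, 7, 2, -5, 5, 8, -2, 0]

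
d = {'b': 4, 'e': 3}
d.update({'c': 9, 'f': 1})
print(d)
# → {'b': 4, 'e': 3, 'c': 9, 'f': 1}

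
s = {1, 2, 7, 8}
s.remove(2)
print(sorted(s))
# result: [1, 7, 8]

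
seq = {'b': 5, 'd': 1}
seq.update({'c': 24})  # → {'b': 5, 'd': 1, 'c': 24}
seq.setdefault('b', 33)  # 5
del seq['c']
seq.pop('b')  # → 5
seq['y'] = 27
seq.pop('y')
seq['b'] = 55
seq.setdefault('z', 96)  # 96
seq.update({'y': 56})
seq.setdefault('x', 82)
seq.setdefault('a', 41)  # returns 41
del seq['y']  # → {'d': 1, 'b': 55, 'z': 96, 'x': 82, 'a': 41}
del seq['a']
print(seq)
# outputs {'d': 1, 'b': 55, 'z': 96, 'x': 82}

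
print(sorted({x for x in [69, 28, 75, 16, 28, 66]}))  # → [16, 28, 66, 69, 75]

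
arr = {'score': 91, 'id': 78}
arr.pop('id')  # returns 78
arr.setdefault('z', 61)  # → 61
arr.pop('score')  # 91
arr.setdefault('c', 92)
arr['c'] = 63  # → {'z': 61, 'c': 63}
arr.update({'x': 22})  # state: {'z': 61, 'c': 63, 'x': 22}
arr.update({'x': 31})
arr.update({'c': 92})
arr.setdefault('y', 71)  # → 71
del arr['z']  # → {'c': 92, 'x': 31, 'y': 71}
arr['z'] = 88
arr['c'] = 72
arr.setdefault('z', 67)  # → 88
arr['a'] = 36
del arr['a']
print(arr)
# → {'c': 72, 'x': 31, 'y': 71, 'z': 88}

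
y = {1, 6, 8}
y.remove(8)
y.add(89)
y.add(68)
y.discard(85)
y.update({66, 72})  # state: {1, 6, 66, 68, 72, 89}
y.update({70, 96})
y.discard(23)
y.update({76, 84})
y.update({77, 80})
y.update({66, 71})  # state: {1, 6, 66, 68, 70, 71, 72, 76, 77, 80, 84, 89, 96}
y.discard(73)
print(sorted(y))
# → [1, 6, 66, 68, 70, 71, 72, 76, 77, 80, 84, 89, 96]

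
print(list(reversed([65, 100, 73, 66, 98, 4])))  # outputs [4, 98, 66, 73, 100, 65]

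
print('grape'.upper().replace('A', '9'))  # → GR9PE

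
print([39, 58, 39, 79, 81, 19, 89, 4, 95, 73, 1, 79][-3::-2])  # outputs [73, 4, 19, 79, 58]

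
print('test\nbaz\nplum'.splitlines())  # ['test', 'baz', 'plum']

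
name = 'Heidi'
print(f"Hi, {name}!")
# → Hi, Heidi!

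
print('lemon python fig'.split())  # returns ['lemon', 'python', 'fig']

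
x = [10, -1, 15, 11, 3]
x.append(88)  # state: [10, -1, 15, 11, 3, 88]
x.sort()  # [-1, 3, 10, 11, 15, 88]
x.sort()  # [-1, 3, 10, 11, 15, 88]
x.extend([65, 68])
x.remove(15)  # [-1, 3, 10, 11, 88, 65, 68]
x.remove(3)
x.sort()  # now [-1, 10, 11, 65, 68, 88]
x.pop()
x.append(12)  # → [-1, 10, 11, 65, 68, 12]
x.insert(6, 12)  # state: [-1, 10, 11, 65, 68, 12, 12]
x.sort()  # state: [-1, 10, 11, 12, 12, 65, 68]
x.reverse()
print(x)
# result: [68, 65, 12, 12, 11, 10, -1]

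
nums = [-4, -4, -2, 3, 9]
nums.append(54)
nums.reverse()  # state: [54, 9, 3, -2, -4, -4]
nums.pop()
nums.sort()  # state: [-4, -2, 3, 9, 54]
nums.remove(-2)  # [-4, 3, 9, 54]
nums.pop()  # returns 54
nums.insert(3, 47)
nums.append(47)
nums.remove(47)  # [-4, 3, 9, 47]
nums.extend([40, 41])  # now [-4, 3, 9, 47, 40, 41]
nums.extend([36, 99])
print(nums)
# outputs [-4, 3, 9, 47, 40, 41, 36, 99]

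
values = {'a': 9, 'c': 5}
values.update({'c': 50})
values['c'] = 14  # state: {'a': 9, 'c': 14}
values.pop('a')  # 9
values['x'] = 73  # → {'c': 14, 'x': 73}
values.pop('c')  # 14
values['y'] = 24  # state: {'x': 73, 'y': 24}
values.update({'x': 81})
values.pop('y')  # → 24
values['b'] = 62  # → {'x': 81, 'b': 62}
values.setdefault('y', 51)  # 51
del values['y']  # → {'x': 81, 'b': 62}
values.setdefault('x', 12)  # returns 81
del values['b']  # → {'x': 81}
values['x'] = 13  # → {'x': 13}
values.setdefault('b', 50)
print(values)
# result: {'x': 13, 'b': 50}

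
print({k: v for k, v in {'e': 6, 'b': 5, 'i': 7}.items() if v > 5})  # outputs {'e': 6, 'i': 7}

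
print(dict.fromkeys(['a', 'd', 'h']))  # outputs {'a': None, 'd': None, 'h': None}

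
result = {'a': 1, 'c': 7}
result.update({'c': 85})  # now {'a': 1, 'c': 85}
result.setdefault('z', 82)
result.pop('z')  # 82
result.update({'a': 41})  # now {'a': 41, 'c': 85}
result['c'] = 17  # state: {'a': 41, 'c': 17}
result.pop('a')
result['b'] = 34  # {'c': 17, 'b': 34}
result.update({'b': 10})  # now {'c': 17, 'b': 10}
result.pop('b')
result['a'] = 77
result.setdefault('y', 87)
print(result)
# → {'c': 17, 'a': 77, 'y': 87}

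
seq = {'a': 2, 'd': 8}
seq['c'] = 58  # {'a': 2, 'd': 8, 'c': 58}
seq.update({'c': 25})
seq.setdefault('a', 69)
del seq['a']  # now {'d': 8, 'c': 25}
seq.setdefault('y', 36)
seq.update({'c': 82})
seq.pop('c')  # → 82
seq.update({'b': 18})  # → {'d': 8, 'y': 36, 'b': 18}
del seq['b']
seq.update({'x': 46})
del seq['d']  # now {'y': 36, 'x': 46}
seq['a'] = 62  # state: {'y': 36, 'x': 46, 'a': 62}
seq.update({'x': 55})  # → {'y': 36, 'x': 55, 'a': 62}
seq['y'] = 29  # {'y': 29, 'x': 55, 'a': 62}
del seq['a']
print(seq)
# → {'y': 29, 'x': 55}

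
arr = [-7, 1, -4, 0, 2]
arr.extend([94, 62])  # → [-7, 1, -4, 0, 2, 94, 62]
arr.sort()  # [-7, -4, 0, 1, 2, 62, 94]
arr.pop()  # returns 94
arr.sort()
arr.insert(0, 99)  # [99, -7, -4, 0, 1, 2, 62]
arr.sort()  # [-7, -4, 0, 1, 2, 62, 99]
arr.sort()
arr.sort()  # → [-7, -4, 0, 1, 2, 62, 99]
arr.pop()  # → 99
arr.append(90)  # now [-7, -4, 0, 1, 2, 62, 90]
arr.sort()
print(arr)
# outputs [-7, -4, 0, 1, 2, 62, 90]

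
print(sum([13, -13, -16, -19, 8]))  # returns -27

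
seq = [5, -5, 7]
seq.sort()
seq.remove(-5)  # [5, 7]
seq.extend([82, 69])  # [5, 7, 82, 69]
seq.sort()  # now [5, 7, 69, 82]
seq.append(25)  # [5, 7, 69, 82, 25]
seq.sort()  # [5, 7, 25, 69, 82]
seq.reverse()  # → [82, 69, 25, 7, 5]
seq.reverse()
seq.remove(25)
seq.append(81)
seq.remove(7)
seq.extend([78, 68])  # [5, 69, 82, 81, 78, 68]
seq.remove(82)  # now [5, 69, 81, 78, 68]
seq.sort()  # [5, 68, 69, 78, 81]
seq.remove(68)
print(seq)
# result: [5, 69, 78, 81]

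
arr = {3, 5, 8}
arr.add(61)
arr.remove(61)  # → {3, 5, 8}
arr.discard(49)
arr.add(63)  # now {3, 5, 8, 63}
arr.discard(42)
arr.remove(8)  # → {3, 5, 63}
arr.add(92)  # {3, 5, 63, 92}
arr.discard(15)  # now {3, 5, 63, 92}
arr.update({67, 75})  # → {3, 5, 63, 67, 75, 92}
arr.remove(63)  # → {3, 5, 67, 75, 92}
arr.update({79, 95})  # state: {3, 5, 67, 75, 79, 92, 95}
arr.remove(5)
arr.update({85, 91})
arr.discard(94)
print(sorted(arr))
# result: [3, 67, 75, 79, 85, 91, 92, 95]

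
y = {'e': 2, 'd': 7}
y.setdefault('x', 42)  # 42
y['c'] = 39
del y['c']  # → {'e': 2, 'd': 7, 'x': 42}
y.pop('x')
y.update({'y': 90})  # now {'e': 2, 'd': 7, 'y': 90}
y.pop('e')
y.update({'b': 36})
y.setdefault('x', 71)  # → 71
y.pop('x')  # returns 71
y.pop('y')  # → 90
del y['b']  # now {'d': 7}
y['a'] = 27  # {'d': 7, 'a': 27}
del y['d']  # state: {'a': 27}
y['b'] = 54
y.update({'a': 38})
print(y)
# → {'a': 38, 'b': 54}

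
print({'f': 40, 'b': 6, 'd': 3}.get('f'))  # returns 40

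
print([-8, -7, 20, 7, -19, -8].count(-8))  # 2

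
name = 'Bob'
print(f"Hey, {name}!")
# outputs Hey, Bob!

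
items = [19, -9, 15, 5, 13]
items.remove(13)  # [19, -9, 15, 5]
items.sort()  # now [-9, 5, 15, 19]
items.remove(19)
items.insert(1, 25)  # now [-9, 25, 5, 15]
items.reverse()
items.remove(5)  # [15, 25, -9]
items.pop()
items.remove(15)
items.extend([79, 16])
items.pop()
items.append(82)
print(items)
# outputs [25, 79, 82]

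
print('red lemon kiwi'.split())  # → ['red', 'lemon', 'kiwi']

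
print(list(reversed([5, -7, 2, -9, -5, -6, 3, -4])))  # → [-4, 3, -6, -5, -9, 2, -7, 5]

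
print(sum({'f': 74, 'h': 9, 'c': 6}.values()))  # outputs 89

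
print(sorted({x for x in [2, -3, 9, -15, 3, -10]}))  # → [-15, -10, -3, 2, 3, 9]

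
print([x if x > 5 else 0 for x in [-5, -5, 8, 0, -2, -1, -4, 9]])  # [0, 0, 8, 0, 0, 0, 0, 9]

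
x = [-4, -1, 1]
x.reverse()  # [1, -1, -4]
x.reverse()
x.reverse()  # [1, -1, -4]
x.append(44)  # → [1, -1, -4, 44]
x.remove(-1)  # [1, -4, 44]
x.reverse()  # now [44, -4, 1]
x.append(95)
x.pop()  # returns 95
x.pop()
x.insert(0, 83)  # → [83, 44, -4]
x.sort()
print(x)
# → [-4, 44, 83]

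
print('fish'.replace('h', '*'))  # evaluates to fis*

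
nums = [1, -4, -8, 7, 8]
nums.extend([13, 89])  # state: [1, -4, -8, 7, 8, 13, 89]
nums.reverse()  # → [89, 13, 8, 7, -8, -4, 1]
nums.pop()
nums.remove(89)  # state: [13, 8, 7, -8, -4]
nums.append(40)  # [13, 8, 7, -8, -4, 40]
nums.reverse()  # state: [40, -4, -8, 7, 8, 13]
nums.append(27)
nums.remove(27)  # [40, -4, -8, 7, 8, 13]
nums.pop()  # 13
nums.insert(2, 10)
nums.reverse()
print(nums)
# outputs [8, 7, -8, 10, -4, 40]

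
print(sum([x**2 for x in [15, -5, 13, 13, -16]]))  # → 844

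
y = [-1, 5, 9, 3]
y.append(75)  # [-1, 5, 9, 3, 75]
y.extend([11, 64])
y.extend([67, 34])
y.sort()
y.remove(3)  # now [-1, 5, 9, 11, 34, 64, 67, 75]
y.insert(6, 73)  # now [-1, 5, 9, 11, 34, 64, 73, 67, 75]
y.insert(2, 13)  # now [-1, 5, 13, 9, 11, 34, 64, 73, 67, 75]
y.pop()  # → 75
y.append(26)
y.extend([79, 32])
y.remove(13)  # [-1, 5, 9, 11, 34, 64, 73, 67, 26, 79, 32]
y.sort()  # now [-1, 5, 9, 11, 26, 32, 34, 64, 67, 73, 79]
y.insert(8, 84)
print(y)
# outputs [-1, 5, 9, 11, 26, 32, 34, 64, 84, 67, 73, 79]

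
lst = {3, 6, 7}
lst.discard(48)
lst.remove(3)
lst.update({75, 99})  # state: {6, 7, 75, 99}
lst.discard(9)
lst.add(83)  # {6, 7, 75, 83, 99}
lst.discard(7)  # {6, 75, 83, 99}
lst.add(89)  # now {6, 75, 83, 89, 99}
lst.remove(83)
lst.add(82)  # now {6, 75, 82, 89, 99}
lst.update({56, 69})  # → {6, 56, 69, 75, 82, 89, 99}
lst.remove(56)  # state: {6, 69, 75, 82, 89, 99}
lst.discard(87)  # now {6, 69, 75, 82, 89, 99}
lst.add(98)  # {6, 69, 75, 82, 89, 98, 99}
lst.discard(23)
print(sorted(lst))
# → [6, 69, 75, 82, 89, 98, 99]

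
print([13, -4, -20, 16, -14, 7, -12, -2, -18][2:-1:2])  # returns [-20, -14, -12]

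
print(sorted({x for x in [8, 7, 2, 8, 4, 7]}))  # [2, 4, 7, 8]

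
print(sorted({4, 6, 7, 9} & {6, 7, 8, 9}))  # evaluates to [6, 7, 9]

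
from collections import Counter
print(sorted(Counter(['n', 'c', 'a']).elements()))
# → ['a', 'c', 'n']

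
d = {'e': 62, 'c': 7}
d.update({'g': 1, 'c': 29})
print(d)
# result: {'e': 62, 'c': 29, 'g': 1}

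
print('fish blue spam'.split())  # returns ['fish', 'blue', 'spam']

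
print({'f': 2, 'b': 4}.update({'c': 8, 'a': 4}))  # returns None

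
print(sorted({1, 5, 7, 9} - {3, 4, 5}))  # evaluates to [1, 7, 9]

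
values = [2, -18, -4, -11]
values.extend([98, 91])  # [2, -18, -4, -11, 98, 91]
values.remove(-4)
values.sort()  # [-18, -11, 2, 91, 98]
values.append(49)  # [-18, -11, 2, 91, 98, 49]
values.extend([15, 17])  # [-18, -11, 2, 91, 98, 49, 15, 17]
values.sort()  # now [-18, -11, 2, 15, 17, 49, 91, 98]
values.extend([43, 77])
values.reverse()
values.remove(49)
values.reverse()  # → [-18, -11, 2, 15, 17, 91, 98, 43, 77]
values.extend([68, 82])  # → [-18, -11, 2, 15, 17, 91, 98, 43, 77, 68, 82]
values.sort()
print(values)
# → [-18, -11, 2, 15, 17, 43, 68, 77, 82, 91, 98]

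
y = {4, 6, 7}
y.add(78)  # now {4, 6, 7, 78}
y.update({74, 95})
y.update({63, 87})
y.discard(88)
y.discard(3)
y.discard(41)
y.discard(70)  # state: {4, 6, 7, 63, 74, 78, 87, 95}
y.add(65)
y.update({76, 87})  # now {4, 6, 7, 63, 65, 74, 76, 78, 87, 95}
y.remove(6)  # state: {4, 7, 63, 65, 74, 76, 78, 87, 95}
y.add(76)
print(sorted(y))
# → [4, 7, 63, 65, 74, 76, 78, 87, 95]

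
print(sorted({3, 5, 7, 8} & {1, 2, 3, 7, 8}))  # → [3, 7, 8]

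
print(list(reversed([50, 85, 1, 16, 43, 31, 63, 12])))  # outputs [12, 63, 31, 43, 16, 1, 85, 50]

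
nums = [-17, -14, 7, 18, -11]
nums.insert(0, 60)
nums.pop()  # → -11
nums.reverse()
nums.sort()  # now [-17, -14, 7, 18, 60]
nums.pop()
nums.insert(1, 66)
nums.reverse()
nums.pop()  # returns -17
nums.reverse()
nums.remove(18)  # [66, -14, 7]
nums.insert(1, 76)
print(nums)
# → [66, 76, -14, 7]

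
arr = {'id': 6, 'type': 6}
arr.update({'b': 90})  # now {'id': 6, 'type': 6, 'b': 90}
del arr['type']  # {'id': 6, 'b': 90}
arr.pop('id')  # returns 6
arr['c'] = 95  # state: {'b': 90, 'c': 95}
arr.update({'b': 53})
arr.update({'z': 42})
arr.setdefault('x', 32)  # 32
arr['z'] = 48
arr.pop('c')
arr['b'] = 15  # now {'b': 15, 'z': 48, 'x': 32}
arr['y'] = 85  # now {'b': 15, 'z': 48, 'x': 32, 'y': 85}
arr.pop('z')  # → 48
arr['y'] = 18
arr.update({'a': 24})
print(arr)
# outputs {'b': 15, 'x': 32, 'y': 18, 'a': 24}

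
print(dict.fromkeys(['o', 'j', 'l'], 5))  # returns {'o': 5, 'j': 5, 'l': 5}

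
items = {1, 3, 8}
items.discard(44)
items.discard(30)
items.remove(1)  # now {3, 8}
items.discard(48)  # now {3, 8}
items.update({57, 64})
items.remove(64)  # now {3, 8, 57}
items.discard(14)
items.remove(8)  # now {3, 57}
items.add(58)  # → {3, 57, 58}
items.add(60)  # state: {3, 57, 58, 60}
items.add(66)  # {3, 57, 58, 60, 66}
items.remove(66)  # {3, 57, 58, 60}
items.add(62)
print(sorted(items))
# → [3, 57, 58, 60, 62]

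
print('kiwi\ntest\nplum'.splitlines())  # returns ['kiwi', 'test', 'plum']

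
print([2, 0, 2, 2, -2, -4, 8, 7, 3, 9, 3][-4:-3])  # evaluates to [7]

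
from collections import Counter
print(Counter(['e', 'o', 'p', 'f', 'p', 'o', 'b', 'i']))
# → Counter({'o': 2, 'p': 2, 'e': 1, 'f': 1, 'b': 1, 'i': 1})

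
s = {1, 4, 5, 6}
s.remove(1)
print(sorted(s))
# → [4, 5, 6]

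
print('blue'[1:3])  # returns lu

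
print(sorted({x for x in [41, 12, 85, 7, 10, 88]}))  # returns [7, 10, 12, 41, 85, 88]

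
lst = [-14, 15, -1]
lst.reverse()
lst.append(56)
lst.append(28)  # [-1, 15, -14, 56, 28]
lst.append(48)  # [-1, 15, -14, 56, 28, 48]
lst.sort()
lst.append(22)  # [-14, -1, 15, 28, 48, 56, 22]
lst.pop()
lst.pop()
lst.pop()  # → 48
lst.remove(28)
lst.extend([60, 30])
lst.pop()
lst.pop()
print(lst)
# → [-14, -1, 15]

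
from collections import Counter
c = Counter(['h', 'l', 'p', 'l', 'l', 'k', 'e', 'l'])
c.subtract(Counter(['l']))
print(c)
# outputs Counter({'l': 3, 'h': 1, 'p': 1, 'k': 1, 'e': 1})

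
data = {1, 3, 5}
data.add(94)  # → {1, 3, 5, 94}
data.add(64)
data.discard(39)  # {1, 3, 5, 64, 94}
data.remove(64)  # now {1, 3, 5, 94}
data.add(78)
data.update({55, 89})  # {1, 3, 5, 55, 78, 89, 94}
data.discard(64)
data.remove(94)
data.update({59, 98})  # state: {1, 3, 5, 55, 59, 78, 89, 98}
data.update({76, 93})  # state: {1, 3, 5, 55, 59, 76, 78, 89, 93, 98}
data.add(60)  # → {1, 3, 5, 55, 59, 60, 76, 78, 89, 93, 98}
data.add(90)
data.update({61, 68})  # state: {1, 3, 5, 55, 59, 60, 61, 68, 76, 78, 89, 90, 93, 98}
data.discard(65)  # {1, 3, 5, 55, 59, 60, 61, 68, 76, 78, 89, 90, 93, 98}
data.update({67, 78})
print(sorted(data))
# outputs [1, 3, 5, 55, 59, 60, 61, 67, 68, 76, 78, 89, 90, 93, 98]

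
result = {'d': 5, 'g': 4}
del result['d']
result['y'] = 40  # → {'g': 4, 'y': 40}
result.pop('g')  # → 4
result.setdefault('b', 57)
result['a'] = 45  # {'y': 40, 'b': 57, 'a': 45}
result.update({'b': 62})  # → {'y': 40, 'b': 62, 'a': 45}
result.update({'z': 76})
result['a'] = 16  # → {'y': 40, 'b': 62, 'a': 16, 'z': 76}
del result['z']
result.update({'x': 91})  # {'y': 40, 'b': 62, 'a': 16, 'x': 91}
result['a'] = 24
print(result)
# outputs {'y': 40, 'b': 62, 'a': 24, 'x': 91}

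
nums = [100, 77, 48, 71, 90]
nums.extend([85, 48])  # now [100, 77, 48, 71, 90, 85, 48]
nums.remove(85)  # [100, 77, 48, 71, 90, 48]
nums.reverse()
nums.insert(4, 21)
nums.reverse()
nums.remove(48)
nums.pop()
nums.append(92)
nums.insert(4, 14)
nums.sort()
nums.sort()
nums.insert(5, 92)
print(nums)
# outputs [14, 21, 71, 77, 90, 92, 92, 100]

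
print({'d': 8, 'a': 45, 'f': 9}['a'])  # 45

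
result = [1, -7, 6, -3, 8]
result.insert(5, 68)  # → [1, -7, 6, -3, 8, 68]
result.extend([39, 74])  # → [1, -7, 6, -3, 8, 68, 39, 74]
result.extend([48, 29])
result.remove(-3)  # [1, -7, 6, 8, 68, 39, 74, 48, 29]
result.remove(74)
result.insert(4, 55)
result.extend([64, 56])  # [1, -7, 6, 8, 55, 68, 39, 48, 29, 64, 56]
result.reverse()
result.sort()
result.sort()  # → [-7, 1, 6, 8, 29, 39, 48, 55, 56, 64, 68]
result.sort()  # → [-7, 1, 6, 8, 29, 39, 48, 55, 56, 64, 68]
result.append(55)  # [-7, 1, 6, 8, 29, 39, 48, 55, 56, 64, 68, 55]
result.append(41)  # [-7, 1, 6, 8, 29, 39, 48, 55, 56, 64, 68, 55, 41]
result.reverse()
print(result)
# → [41, 55, 68, 64, 56, 55, 48, 39, 29, 8, 6, 1, -7]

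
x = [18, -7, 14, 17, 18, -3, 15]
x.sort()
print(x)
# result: [-7, -3, 14, 15, 17, 18, 18]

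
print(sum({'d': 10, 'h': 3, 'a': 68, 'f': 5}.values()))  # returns 86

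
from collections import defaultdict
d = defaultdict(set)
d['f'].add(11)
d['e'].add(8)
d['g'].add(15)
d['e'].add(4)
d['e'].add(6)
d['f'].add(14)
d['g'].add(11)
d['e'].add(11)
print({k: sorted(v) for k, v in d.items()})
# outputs {'f': [11, 14], 'e': [4, 6, 8, 11], 'g': [11, 15]}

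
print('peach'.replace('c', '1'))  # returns pea1h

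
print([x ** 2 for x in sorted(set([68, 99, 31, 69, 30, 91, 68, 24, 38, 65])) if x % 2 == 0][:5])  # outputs [576, 900, 1444, 4624]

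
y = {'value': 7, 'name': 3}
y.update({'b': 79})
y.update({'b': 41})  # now {'value': 7, 'name': 3, 'b': 41}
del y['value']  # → {'name': 3, 'b': 41}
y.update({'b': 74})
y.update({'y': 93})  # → {'name': 3, 'b': 74, 'y': 93}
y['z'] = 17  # {'name': 3, 'b': 74, 'y': 93, 'z': 17}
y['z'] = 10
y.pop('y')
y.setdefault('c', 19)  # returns 19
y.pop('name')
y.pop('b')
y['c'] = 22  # {'z': 10, 'c': 22}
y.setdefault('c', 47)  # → 22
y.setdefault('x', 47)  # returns 47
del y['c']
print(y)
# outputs {'z': 10, 'x': 47}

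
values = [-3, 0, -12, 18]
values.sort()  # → [-12, -3, 0, 18]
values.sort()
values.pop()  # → 18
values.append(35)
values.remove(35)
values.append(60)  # [-12, -3, 0, 60]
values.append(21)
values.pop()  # 21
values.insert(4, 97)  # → [-12, -3, 0, 60, 97]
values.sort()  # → [-12, -3, 0, 60, 97]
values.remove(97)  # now [-12, -3, 0, 60]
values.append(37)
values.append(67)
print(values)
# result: [-12, -3, 0, 60, 37, 67]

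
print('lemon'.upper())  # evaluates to LEMON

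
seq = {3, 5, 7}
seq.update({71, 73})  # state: {3, 5, 7, 71, 73}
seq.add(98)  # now {3, 5, 7, 71, 73, 98}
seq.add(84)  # {3, 5, 7, 71, 73, 84, 98}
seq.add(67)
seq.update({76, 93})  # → {3, 5, 7, 67, 71, 73, 76, 84, 93, 98}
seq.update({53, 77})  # {3, 5, 7, 53, 67, 71, 73, 76, 77, 84, 93, 98}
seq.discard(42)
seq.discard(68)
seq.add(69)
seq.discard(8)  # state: {3, 5, 7, 53, 67, 69, 71, 73, 76, 77, 84, 93, 98}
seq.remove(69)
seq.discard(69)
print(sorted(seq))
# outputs [3, 5, 7, 53, 67, 71, 73, 76, 77, 84, 93, 98]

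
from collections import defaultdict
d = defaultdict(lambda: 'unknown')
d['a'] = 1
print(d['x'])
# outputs unknown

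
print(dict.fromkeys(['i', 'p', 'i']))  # {'i': None, 'p': None}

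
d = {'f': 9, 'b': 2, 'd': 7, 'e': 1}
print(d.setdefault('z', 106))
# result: 106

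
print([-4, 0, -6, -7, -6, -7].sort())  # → None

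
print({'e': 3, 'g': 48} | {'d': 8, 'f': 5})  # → {'e': 3, 'g': 48, 'd': 8, 'f': 5}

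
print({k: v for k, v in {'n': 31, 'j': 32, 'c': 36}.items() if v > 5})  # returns {'n': 31, 'j': 32, 'c': 36}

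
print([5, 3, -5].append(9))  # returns None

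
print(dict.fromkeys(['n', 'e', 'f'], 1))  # {'n': 1, 'e': 1, 'f': 1}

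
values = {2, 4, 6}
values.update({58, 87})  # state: {2, 4, 6, 58, 87}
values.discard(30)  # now {2, 4, 6, 58, 87}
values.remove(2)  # {4, 6, 58, 87}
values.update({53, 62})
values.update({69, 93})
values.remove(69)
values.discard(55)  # {4, 6, 53, 58, 62, 87, 93}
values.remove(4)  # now {6, 53, 58, 62, 87, 93}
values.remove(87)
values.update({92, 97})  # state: {6, 53, 58, 62, 92, 93, 97}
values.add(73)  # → {6, 53, 58, 62, 73, 92, 93, 97}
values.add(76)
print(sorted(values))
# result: [6, 53, 58, 62, 73, 76, 92, 93, 97]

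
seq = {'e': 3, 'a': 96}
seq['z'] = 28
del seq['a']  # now {'e': 3, 'z': 28}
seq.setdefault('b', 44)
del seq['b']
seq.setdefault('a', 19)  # 19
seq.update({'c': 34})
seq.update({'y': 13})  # {'e': 3, 'z': 28, 'a': 19, 'c': 34, 'y': 13}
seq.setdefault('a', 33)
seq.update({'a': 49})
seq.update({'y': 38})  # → {'e': 3, 'z': 28, 'a': 49, 'c': 34, 'y': 38}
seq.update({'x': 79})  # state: {'e': 3, 'z': 28, 'a': 49, 'c': 34, 'y': 38, 'x': 79}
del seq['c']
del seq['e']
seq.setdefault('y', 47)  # 38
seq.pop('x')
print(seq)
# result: {'z': 28, 'a': 49, 'y': 38}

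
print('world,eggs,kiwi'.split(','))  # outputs ['world', 'eggs', 'kiwi']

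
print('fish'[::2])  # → fs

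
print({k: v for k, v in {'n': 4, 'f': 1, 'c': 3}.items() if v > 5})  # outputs {}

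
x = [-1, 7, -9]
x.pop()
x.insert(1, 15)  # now [-1, 15, 7]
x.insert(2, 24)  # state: [-1, 15, 24, 7]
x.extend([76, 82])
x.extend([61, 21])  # [-1, 15, 24, 7, 76, 82, 61, 21]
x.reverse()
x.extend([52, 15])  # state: [21, 61, 82, 76, 7, 24, 15, -1, 52, 15]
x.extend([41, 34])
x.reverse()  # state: [34, 41, 15, 52, -1, 15, 24, 7, 76, 82, 61, 21]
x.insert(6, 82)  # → [34, 41, 15, 52, -1, 15, 82, 24, 7, 76, 82, 61, 21]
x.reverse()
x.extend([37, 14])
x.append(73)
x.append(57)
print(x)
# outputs [21, 61, 82, 76, 7, 24, 82, 15, -1, 52, 15, 41, 34, 37, 14, 73, 57]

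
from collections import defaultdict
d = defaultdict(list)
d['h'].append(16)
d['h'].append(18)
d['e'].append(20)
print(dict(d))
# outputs {'h': [16, 18], 'e': [20]}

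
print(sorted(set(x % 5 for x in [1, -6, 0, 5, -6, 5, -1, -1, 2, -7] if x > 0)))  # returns [0, 1, 2]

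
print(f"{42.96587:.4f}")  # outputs 42.9659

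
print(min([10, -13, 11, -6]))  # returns -13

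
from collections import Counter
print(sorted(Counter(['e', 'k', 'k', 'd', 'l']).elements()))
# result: ['d', 'e', 'k', 'k', 'l']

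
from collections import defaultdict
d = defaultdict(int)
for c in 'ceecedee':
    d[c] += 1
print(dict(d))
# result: {'c': 2, 'e': 5, 'd': 1}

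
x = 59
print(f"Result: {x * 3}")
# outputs Result: 177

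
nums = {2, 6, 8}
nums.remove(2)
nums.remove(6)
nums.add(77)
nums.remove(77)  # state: {8}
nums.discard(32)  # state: {8}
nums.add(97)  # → {8, 97}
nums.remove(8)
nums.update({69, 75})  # {69, 75, 97}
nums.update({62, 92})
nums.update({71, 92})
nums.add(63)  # {62, 63, 69, 71, 75, 92, 97}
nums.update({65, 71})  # {62, 63, 65, 69, 71, 75, 92, 97}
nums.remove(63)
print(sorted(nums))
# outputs [62, 65, 69, 71, 75, 92, 97]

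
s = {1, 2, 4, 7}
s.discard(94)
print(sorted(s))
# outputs [1, 2, 4, 7]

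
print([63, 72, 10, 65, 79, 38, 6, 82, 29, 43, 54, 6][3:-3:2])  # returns [65, 38, 82]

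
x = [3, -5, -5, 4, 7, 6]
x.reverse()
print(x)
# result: [6, 7, 4, -5, -5, 3]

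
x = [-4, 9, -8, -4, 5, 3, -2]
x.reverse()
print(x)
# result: [-2, 3, 5, -4, -8, 9, -4]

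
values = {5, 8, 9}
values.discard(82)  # {5, 8, 9}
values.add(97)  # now {5, 8, 9, 97}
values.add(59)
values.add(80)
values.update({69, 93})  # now {5, 8, 9, 59, 69, 80, 93, 97}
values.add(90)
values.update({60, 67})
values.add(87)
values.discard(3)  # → {5, 8, 9, 59, 60, 67, 69, 80, 87, 90, 93, 97}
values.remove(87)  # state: {5, 8, 9, 59, 60, 67, 69, 80, 90, 93, 97}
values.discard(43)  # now {5, 8, 9, 59, 60, 67, 69, 80, 90, 93, 97}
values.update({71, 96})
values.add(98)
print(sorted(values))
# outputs [5, 8, 9, 59, 60, 67, 69, 71, 80, 90, 93, 96, 97, 98]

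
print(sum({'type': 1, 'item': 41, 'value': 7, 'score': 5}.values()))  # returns 54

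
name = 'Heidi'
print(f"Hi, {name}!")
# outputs Hi, Heidi!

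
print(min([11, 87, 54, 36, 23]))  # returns 11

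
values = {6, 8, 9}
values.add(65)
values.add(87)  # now {6, 8, 9, 65, 87}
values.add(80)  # {6, 8, 9, 65, 80, 87}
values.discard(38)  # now {6, 8, 9, 65, 80, 87}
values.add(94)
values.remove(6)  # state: {8, 9, 65, 80, 87, 94}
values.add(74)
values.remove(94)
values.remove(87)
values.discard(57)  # {8, 9, 65, 74, 80}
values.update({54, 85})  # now {8, 9, 54, 65, 74, 80, 85}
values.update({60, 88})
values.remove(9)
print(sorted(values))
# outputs [8, 54, 60, 65, 74, 80, 85, 88]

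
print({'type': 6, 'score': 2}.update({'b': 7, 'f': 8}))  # None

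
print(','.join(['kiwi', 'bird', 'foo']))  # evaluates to kiwi,bird,foo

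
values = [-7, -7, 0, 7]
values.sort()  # [-7, -7, 0, 7]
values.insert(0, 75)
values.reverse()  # [7, 0, -7, -7, 75]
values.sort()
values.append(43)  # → [-7, -7, 0, 7, 75, 43]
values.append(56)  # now [-7, -7, 0, 7, 75, 43, 56]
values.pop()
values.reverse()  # [43, 75, 7, 0, -7, -7]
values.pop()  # -7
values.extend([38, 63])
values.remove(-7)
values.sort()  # [0, 7, 38, 43, 63, 75]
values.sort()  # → [0, 7, 38, 43, 63, 75]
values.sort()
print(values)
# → [0, 7, 38, 43, 63, 75]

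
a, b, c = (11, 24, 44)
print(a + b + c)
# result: 79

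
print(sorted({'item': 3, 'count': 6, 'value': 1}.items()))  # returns [('count', 6), ('item', 3), ('value', 1)]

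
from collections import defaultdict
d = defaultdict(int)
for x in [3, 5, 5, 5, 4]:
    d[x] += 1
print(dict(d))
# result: {3: 1, 5: 3, 4: 1}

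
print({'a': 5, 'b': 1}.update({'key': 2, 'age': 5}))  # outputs None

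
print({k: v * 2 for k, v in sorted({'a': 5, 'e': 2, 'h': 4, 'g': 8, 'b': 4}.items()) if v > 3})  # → {'a': 10, 'b': 8, 'g': 16, 'h': 8}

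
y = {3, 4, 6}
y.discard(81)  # {3, 4, 6}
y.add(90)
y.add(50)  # {3, 4, 6, 50, 90}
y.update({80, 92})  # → {3, 4, 6, 50, 80, 90, 92}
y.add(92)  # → {3, 4, 6, 50, 80, 90, 92}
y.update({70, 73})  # {3, 4, 6, 50, 70, 73, 80, 90, 92}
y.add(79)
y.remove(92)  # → {3, 4, 6, 50, 70, 73, 79, 80, 90}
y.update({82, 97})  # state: {3, 4, 6, 50, 70, 73, 79, 80, 82, 90, 97}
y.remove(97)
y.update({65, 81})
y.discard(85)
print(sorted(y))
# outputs [3, 4, 6, 50, 65, 70, 73, 79, 80, 81, 82, 90]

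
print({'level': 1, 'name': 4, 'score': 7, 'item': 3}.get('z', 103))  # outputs 103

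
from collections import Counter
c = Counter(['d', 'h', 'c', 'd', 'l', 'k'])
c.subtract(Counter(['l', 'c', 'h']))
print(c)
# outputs Counter({'d': 2, 'k': 1, 'h': 0, 'c': 0, 'l': 0})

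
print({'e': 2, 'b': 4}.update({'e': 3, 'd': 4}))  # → None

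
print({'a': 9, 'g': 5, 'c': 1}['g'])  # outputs 5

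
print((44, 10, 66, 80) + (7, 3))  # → (44, 10, 66, 80, 7, 3)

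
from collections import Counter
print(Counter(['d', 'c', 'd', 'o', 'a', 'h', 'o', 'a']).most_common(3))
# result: [('d', 2), ('o', 2), ('a', 2)]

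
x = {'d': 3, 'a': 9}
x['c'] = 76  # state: {'d': 3, 'a': 9, 'c': 76}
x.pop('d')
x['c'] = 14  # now {'a': 9, 'c': 14}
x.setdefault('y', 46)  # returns 46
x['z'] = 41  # {'a': 9, 'c': 14, 'y': 46, 'z': 41}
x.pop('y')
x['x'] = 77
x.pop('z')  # 41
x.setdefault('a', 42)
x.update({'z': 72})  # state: {'a': 9, 'c': 14, 'x': 77, 'z': 72}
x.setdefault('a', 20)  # 9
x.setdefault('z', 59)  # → 72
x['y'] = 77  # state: {'a': 9, 'c': 14, 'x': 77, 'z': 72, 'y': 77}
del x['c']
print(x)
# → {'a': 9, 'x': 77, 'z': 72, 'y': 77}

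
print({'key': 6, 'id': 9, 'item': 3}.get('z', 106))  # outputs 106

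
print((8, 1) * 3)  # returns (8, 1, 8, 1, 8, 1)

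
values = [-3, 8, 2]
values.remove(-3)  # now [8, 2]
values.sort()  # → [2, 8]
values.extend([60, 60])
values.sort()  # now [2, 8, 60, 60]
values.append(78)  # [2, 8, 60, 60, 78]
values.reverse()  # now [78, 60, 60, 8, 2]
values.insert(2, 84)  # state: [78, 60, 84, 60, 8, 2]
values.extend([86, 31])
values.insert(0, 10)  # [10, 78, 60, 84, 60, 8, 2, 86, 31]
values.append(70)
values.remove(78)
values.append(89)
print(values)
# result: [10, 60, 84, 60, 8, 2, 86, 31, 70, 89]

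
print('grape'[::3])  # gp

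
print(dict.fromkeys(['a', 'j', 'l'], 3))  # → {'a': 3, 'j': 3, 'l': 3}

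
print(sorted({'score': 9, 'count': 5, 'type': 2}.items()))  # [('count', 5), ('score', 9), ('type', 2)]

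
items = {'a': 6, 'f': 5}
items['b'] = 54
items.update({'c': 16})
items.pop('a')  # 6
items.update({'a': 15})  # {'f': 5, 'b': 54, 'c': 16, 'a': 15}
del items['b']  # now {'f': 5, 'c': 16, 'a': 15}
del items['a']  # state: {'f': 5, 'c': 16}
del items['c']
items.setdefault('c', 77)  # 77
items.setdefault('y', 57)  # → 57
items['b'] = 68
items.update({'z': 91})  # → {'f': 5, 'c': 77, 'y': 57, 'b': 68, 'z': 91}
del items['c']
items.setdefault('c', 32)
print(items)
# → {'f': 5, 'y': 57, 'b': 68, 'z': 91, 'c': 32}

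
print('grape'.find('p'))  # 3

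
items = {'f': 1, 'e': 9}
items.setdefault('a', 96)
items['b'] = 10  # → {'f': 1, 'e': 9, 'a': 96, 'b': 10}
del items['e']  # {'f': 1, 'a': 96, 'b': 10}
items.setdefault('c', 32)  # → 32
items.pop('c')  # 32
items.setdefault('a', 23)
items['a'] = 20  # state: {'f': 1, 'a': 20, 'b': 10}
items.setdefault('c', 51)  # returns 51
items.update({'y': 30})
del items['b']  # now {'f': 1, 'a': 20, 'c': 51, 'y': 30}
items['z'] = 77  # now {'f': 1, 'a': 20, 'c': 51, 'y': 30, 'z': 77}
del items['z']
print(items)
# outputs {'f': 1, 'a': 20, 'c': 51, 'y': 30}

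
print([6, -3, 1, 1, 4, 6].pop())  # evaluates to 6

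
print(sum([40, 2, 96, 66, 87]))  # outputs 291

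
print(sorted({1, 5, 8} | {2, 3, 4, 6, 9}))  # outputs [1, 2, 3, 4, 5, 6, 8, 9]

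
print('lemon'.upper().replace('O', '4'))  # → LEM4N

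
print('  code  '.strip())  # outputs code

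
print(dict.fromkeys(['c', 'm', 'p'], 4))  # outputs {'c': 4, 'm': 4, 'p': 4}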